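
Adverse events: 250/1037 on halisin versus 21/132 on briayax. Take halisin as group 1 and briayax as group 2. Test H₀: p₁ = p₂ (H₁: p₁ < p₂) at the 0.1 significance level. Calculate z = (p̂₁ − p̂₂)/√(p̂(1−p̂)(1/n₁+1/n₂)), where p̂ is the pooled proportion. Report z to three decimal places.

p̂₁ = 250/1037 ≈ 0.24108, p̂₂ = 21/132 ≈ 0.15909.
Pooled p̂ = (250+21)/(1037+132) = 271/1169 = 0.23182.
SE = √(p̂(1−p̂)(1/n₁+1/n₂)) = √(0.23182·0.76818·0.00854008) = √(0.00152082) = 0.03900.
z = (0.24108 − 0.15909)/0.03900 = 0.08199/0.03900 = 2.102.
p-value = P(Z < 2.102) ≈ 0.9822. With α = 0.1, fail to reject H₀.

z = 2.102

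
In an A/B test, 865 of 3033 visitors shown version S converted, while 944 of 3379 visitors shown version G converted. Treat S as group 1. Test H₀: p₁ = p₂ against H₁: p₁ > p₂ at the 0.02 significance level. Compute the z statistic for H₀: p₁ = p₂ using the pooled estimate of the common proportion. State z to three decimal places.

p̂₁ = 865/3033 = 0.285196, p̂₂ = 944/3379 = 0.279373.
Pooled p̂ = (865+944)/(3033+3379) = 1809/6412 = 0.282127.
SE = √(0.202531 × 0.000625652) = 0.011257.
z = (0.285196 − 0.279373)/0.011257 = 0.005823/0.011257 = 0.517.
p-value = P(Z > 0.517) ≈ 0.3025. With α = 0.02, fail to reject H₀.

z = 0.517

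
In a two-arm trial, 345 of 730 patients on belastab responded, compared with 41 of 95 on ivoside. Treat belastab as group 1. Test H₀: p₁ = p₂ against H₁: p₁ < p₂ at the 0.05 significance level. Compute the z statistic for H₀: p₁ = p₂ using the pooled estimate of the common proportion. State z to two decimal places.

z = 0.75

p̂₁ = 345/730 = 0.4726, p̂₂ = 41/95 = 0.4316.
Pooled p̂ = (345+41)/(730+95) = 386/825 = 0.4679.
SE = √(p̂(1−p̂)(1/n₁+1/n₂)) = √(0.4679·0.5321·0.0118962) = √(0.00296177) = 0.0544.
z = (0.4726 − 0.4316)/0.0544 = 0.0410/0.0544 = 0.75.
p-value = P(Z < 0.754) ≈ 0.7745, so at α = 0.05 we fail to reject H₀.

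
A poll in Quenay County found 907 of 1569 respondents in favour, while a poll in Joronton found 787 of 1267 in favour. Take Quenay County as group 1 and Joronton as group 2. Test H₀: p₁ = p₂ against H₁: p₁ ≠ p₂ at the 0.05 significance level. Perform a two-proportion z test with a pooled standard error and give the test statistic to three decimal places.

p̂₁ = 907/1569 ≈ 0.578075, p̂₂ = 787/1267 ≈ 0.621152.
Pooled p̂ = (907+787)/(1569+1267) = 1694/2836 = 0.597320.
SE = √(0.240529 × 0.00142661) = 0.018524.
z = (0.578075 − 0.621152)/0.018524 = -0.043077/0.018524 = -2.325.
p-value = 2·P(Z > 2.325) ≈ 0.0200; since p < α = 0.05, reject H₀.

z = -2.325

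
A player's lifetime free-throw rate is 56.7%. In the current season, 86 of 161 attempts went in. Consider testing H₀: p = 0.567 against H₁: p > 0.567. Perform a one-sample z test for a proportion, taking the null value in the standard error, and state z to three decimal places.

p̂ = 86/161 ≈ 0.53416.
SE = √(p₀(1−p₀)/n) = √(0.24551/161) = 0.03905.
z = (0.53416 − 0.567)/0.03905 = -0.03284/0.03905 = -0.841.

z = -0.841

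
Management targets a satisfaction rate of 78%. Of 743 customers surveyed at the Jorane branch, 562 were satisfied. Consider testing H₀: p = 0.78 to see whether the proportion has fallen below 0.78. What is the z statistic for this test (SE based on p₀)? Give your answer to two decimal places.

p̂ = 562/743 = 0.7564.
SE = √(p₀(1−p₀)/n) = √(0.1716/743) = 0.0152.
z = (0.7564 − 0.78)/0.0152 = -0.0236/0.0152 = -1.55.
p-value = P(Z < -1.553) ≈ 0.0602.

z = -1.55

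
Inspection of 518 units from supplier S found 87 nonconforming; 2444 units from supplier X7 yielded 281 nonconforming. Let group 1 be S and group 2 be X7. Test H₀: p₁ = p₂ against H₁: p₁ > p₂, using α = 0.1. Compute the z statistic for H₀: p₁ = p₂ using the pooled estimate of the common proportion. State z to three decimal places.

z = 3.320

p̂₁ = 87/518 ≈ 0.1679537, p̂₂ = 281/2444 ≈ 0.1149755.
Pooled p̂ = (87+281)/(518+2444) = 368/2962 = 0.1242404.
SE = √(0.108805 × 0.00233967) = 0.0159551.
z = (0.1679537 − 0.1149755)/0.0159551 = 0.0529782/0.0159551 = 3.320.
p-value = P(Z > 3.320) ≈ 0.0004. With α = 0.1, reject H₀.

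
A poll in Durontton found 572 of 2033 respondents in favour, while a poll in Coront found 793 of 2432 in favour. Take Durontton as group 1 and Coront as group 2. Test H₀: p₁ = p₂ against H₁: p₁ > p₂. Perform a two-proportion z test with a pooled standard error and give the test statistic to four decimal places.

p̂₁ = 572/2033 = 0.2813576, p̂₂ = 793/2432 = 0.3260691.
Pooled p̂ = (572+793)/(2033+2432) = 1365/4465 = 0.3057111.
SE = √(p̂(1−p̂)(1/n₁+1/n₂)) = √(0.3057111·0.6942889·0.000903068) = √(0.000191678) = 0.0138448.
z = (0.2813576 − 0.3260691)/0.0138448 = -0.0447115/0.0138448 = -3.2295.

z = -3.2295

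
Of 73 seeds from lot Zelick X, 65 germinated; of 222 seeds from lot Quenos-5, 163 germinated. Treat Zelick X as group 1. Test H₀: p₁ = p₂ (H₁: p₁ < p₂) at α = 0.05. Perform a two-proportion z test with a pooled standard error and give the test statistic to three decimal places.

p̂₁ = 65/73 = 0.89041, p̂₂ = 163/222 = 0.73423.
Pooled p̂ = (65+163)/(73+222) = 228/295 = 0.77288.
SE = √(0.175536 × 0.0182031) = 0.05653.
z = (0.89041 − 0.73423)/0.05653 = 0.15618/0.05653 = 2.763.
p-value = P(Z < 2.763) ≈ 0.9971. With α = 0.05, fail to reject H₀.

z = 2.763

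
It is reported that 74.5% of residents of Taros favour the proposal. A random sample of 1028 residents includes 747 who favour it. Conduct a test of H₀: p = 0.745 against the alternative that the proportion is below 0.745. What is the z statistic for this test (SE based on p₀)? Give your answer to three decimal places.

z = -1.350

p̂ = 747/1028 = 0.72665.
Standard error under H₀: √(0.745×0.255/1028) = 0.01359.
z = (0.72665 − 0.745)/0.01359 = -0.01835/0.01359 = -1.350.
p-value = P(Z < -1.350) ≈ 0.0886.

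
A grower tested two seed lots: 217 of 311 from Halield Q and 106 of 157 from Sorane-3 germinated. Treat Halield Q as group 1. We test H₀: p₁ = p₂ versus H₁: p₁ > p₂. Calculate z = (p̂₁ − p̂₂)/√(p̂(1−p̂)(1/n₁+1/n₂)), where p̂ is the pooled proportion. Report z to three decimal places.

p̂₁ = 217/311 ≈ 0.69775, p̂₂ = 106/157 ≈ 0.67516.
Pooled p̂ = (217+106)/(311+157) = 323/468 = 0.69017.
SE = √(0.213835 × 0.00958486) = 0.04527.
z = (0.69775 − 0.67516)/0.04527 = 0.02259/0.04527 = 0.499.
p-value = P(Z > 0.499) ≈ 0.3089.

z = 0.499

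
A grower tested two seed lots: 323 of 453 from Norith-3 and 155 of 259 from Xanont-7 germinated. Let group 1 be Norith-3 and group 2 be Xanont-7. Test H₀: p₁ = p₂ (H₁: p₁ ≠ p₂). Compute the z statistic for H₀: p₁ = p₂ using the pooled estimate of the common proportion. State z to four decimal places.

z = 3.1310

p̂₁ = 323/453 = 0.713024, p̂₂ = 155/259 = 0.598456.
Pooled p̂ = (323+155)/(453+259) = 478/712 = 0.671348.
SE = √(0.22064 × 0.00606851) = 0.036592.
z = (0.713024 − 0.598456)/0.036592 = 0.114568/0.036592 = 3.1310.
Two-sided p-value ≈ 2·Φ(−3.131) = 0.0017.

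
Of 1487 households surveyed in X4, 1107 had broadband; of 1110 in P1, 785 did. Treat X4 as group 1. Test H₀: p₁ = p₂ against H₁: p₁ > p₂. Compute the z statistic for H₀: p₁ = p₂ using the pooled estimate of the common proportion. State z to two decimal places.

z = 2.11

p̂₁ = 1107/1487 = 0.74445, p̂₂ = 785/1110 = 0.70721.
Pooled p̂ = (1107+785)/(1487+1110) = 1892/2597 = 0.72853.
SE = √(p̂(1−p̂)(1/n₁+1/n₂)) = √(0.72853·0.27147·0.0015734) = √(0.000311175) = 0.01764.
z = (0.74445 − 0.70721)/0.01764 = 0.03724/0.01764 = 2.11.
p-value = P(Z > 2.111) ≈ 0.0174.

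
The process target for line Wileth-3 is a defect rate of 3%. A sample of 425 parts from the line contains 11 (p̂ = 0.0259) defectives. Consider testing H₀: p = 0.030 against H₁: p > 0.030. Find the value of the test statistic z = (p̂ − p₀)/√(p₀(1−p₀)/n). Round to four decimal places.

p̂ = 11/425 ≈ 0.025882.
Standard error under H₀: √(0.03×0.97/425) = 0.008275.
z = (0.025882 − 0.03)/0.008275 = -0.004118/0.008275 = -0.4976.
p-value = P(Z > -0.498) ≈ 0.6906.

z = -0.4976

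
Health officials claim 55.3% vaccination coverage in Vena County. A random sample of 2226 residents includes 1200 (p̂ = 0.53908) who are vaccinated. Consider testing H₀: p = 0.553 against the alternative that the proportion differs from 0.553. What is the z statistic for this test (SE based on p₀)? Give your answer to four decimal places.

z = -1.3206

p̂ = 1200/2226 ≈ 0.539084.
Standard error under H₀: √(0.553×0.447/2226) = 0.010538.
z = (0.539084 − 0.553)/0.010538 = -0.013916/0.010538 = -1.3206.
p-value = 2·P(Z > 1.321) ≈ 0.1866.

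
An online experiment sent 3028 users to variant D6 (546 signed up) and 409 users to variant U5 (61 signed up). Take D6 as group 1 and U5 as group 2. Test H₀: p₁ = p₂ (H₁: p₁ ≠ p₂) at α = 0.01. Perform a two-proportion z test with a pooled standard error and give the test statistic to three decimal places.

p̂₁ = 546/3028 ≈ 0.18032, p̂₂ = 61/409 ≈ 0.14914.
Pooled p̂ = (546+61)/(3028+409) = 607/3437 = 0.17661.
SE = √(p̂(1−p̂)(1/n₁+1/n₂)) = √(0.17661·0.82339·0.00277524) = √(0.000403568) = 0.02009.
z = (0.18032 − 0.14914)/0.02009 = 0.03118/0.02009 = 1.552.
Two-sided p-value ≈ 2·Φ(−1.552) = 0.1207, so at α = 0.01 we fail to reject H₀.

z = 1.552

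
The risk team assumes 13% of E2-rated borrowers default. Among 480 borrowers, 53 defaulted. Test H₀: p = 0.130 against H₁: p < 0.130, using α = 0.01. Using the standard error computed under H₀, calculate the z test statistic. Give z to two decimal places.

p̂ = 53/480 ≈ 0.11042.
SE = √(p₀(1−p₀)/n) = √(0.1131/480) = 0.01535.
z = (0.11042 − 0.13)/0.01535 = -0.01958/0.01535 = -1.28.
p-value = P(Z < -1.276) ≈ 0.1010, so at α = 0.01 we fail to reject H₀.

z = -1.28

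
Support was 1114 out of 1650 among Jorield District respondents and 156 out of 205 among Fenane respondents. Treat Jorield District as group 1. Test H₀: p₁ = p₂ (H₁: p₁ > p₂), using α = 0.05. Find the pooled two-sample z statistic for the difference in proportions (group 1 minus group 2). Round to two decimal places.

z = -2.49

p̂₁ = 1114/1650 = 0.6752, p̂₂ = 156/205 = 0.7610.
Pooled p̂ = (1114+156)/(1650+205) = 1270/1855 = 0.6846.
SE = √(0.21591 × 0.00548411) = 0.0344.
z = (0.6752 − 0.7610)/0.0344 = -0.0858/0.0344 = -2.49.
p-value = P(Z > -2.494) ≈ 0.9937. With α = 0.05, fail to reject H₀.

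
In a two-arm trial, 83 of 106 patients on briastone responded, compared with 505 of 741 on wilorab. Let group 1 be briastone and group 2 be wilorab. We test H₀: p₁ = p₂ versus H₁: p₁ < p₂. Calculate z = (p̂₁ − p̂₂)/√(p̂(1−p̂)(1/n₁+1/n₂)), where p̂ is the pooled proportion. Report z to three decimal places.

z = 2.122

p̂₁ = 83/106 ≈ 0.78302, p̂₂ = 505/741 ≈ 0.68151.
Pooled p̂ = (83+505)/(106+741) = 588/847 = 0.69421.
SE = √(p̂(1−p̂)(1/n₁+1/n₂)) = √(0.69421·0.30579·0.0107835) = √(0.00228913) = 0.04784.
z = (0.78302 − 0.68151)/0.04784 = 0.10151/0.04784 = 2.122.
p-value = P(Z < 2.122) ≈ 0.9831.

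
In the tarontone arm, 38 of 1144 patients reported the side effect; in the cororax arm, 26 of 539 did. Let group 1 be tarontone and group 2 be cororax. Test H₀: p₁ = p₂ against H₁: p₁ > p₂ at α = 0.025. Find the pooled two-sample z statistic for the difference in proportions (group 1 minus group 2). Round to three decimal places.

z = -1.503

p̂₁ = 38/1144 ≈ 0.033217, p̂₂ = 26/539 ≈ 0.048237.
Pooled p̂ = (38+26)/(1144+539) = 64/1683 = 0.038027.
SE = √(0.0365813 × 0.00272941) = 0.009992.
z = (0.033217 − 0.048237)/0.009992 = -0.015020/0.009992 = -1.503.
p-value = P(Z > -1.503) ≈ 0.9336; since p > α = 0.025, fail to reject H₀.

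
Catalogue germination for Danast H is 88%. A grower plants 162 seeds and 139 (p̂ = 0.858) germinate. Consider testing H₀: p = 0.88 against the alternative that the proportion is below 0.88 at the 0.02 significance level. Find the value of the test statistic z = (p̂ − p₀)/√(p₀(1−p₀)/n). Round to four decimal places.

z = -0.8607

p̂ = 139/162 ≈ 0.858025.
Standard error under H₀: √(0.88×0.12/162) = 0.025531.
z = (0.858025 − 0.88)/0.025531 = -0.021975/0.025531 = -0.8607.
p-value = P(Z < -0.861) ≈ 0.1947. With α = 0.02, fail to reject H₀.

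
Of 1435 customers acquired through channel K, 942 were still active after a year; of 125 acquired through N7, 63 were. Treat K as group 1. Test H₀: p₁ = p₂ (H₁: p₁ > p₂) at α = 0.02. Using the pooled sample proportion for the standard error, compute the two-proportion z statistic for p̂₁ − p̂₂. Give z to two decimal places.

z = 3.41

p̂₁ = 942/1435 ≈ 0.65645, p̂₂ = 63/125 ≈ 0.50400.
Pooled p̂ = (942+63)/(1435+125) = 1005/1560 = 0.64423.
SE = √(p̂(1−p̂)(1/n₁+1/n₂)) = √(0.64423·0.35577·0.00869686) = √(0.0019933) = 0.04465.
z = (0.65645 − 0.50400)/0.04465 = 0.15245/0.04465 = 3.41.
p-value = P(Z > 3.415) ≈ 0.0003, so at α = 0.02 we reject H₀.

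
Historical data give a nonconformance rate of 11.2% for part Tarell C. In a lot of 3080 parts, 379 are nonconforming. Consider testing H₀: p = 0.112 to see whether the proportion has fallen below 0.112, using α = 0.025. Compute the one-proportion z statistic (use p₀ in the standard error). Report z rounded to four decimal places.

z = 1.9449

p̂ = 379/3080 = 0.1230519.
Standard error under H₀: √(0.112×0.888/3080) = 0.0056825.
z = (0.1230519 − 0.112)/0.0056825 = 0.0110519/0.0056825 = 1.9449.
p-value = P(Z < 1.945) ≈ 0.9741. With α = 0.025, fail to reject H₀.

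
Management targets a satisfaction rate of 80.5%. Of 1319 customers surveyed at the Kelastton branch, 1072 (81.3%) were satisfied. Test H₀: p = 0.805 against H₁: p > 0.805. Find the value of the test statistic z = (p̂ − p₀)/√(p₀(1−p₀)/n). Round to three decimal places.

p̂ = 1072/1319 = 0.81274.
SE = √(p₀(1−p₀)/n) = √(0.15697/1319) = 0.01091.
z = (0.81274 − 0.805)/0.01091 = 0.00774/0.01091 = 0.709.
p-value = P(Z > 0.709) ≈ 0.2391.

z = 0.709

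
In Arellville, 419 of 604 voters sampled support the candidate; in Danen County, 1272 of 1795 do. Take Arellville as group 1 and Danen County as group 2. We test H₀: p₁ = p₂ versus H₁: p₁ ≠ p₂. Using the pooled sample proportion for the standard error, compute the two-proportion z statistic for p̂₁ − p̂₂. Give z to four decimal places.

p̂₁ = 419/604 ≈ 0.693709, p̂₂ = 1272/1795 ≈ 0.708635.
Pooled p̂ = (419+1272)/(604+1795) = 1691/2399 = 0.704877.
SE = √(p̂(1−p̂)(1/n₁+1/n₂)) = √(0.704877·0.295123·0.00221273) = √(0.000460305) = 0.021455.
z = (0.693709 − 0.708635)/0.021455 = -0.014926/0.021455 = -0.6957.

z = -0.6957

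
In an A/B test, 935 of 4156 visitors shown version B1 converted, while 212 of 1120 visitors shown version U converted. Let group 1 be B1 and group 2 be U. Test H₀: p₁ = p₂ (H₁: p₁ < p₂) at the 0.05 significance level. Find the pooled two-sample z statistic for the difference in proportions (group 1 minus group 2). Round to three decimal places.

p̂₁ = 935/4156 ≈ 0.224976, p̂₂ = 212/1120 ≈ 0.189286.
Pooled p̂ = (935+212)/(4156+1120) = 1147/5276 = 0.217400.
SE = √(0.170137 × 0.00113347) = 0.013887.
z = (0.224976 − 0.189286)/0.013887 = 0.035690/0.013887 = 2.570.
p-value = P(Z < 2.570) ≈ 0.9949. With α = 0.05, fail to reject H₀.

z = 2.570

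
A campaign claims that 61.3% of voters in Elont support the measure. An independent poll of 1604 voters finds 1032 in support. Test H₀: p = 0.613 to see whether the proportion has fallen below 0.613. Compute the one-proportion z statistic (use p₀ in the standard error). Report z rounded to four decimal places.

z = 2.4990

p̂ = 1032/1604 ≈ 0.6433915.
Standard error under H₀: √(0.613×0.387/1604) = 0.0121614.
z = (0.6433915 − 0.613)/0.0121614 = 0.0303915/0.0121614 = 2.4990.
p-value = P(Z < 2.499) ≈ 0.9938.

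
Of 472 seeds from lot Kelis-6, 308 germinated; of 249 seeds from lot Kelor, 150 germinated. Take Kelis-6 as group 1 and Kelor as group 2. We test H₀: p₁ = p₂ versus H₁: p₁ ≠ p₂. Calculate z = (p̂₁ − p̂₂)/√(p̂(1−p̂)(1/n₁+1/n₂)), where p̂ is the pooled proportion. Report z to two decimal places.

p̂₁ = 308/472 = 0.6525, p̂₂ = 150/249 = 0.6024.
Pooled p̂ = (308+150)/(472+249) = 458/721 = 0.6352.
SE = √(0.231713 × 0.00613471) = 0.0377.
z = (0.6525 − 0.6024)/0.0377 = 0.0501/0.0377 = 1.33.
Two-sided p-value ≈ 2·Φ(−1.330) = 0.1836.

z = 1.33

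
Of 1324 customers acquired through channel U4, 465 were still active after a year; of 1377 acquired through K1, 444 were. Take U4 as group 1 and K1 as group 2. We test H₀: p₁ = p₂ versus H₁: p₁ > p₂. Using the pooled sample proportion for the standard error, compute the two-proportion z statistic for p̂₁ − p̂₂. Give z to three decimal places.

z = 1.582

p̂₁ = 465/1324 = 0.35121, p̂₂ = 444/1377 = 0.32244.
Pooled p̂ = (465+444)/(1324+1377) = 909/2701 = 0.33654.
SE = √(p̂(1−p̂)(1/n₁+1/n₂)) = √(0.33654·0.66346·0.0014815) = √(0.000330792) = 0.01819.
z = (0.35121 − 0.32244)/0.01819 = 0.02877/0.01819 = 1.582.
p-value = P(Z > 1.582) ≈ 0.0569.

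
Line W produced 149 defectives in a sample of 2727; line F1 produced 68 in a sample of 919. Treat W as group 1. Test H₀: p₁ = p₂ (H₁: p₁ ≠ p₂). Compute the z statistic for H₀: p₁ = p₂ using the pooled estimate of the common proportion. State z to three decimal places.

p̂₁ = 149/2727 = 0.05464, p̂₂ = 68/919 = 0.07399.
Pooled p̂ = (149+68)/(2727+919) = 217/3646 = 0.05952.
SE = √(p̂(1−p̂)(1/n₁+1/n₂)) = √(0.05952·0.94048·0.00145484) = √(8.14348e-05) = 0.00902.
z = (0.05464 − 0.07399)/0.00902 = -0.01935/0.00902 = -2.145.

z = -2.145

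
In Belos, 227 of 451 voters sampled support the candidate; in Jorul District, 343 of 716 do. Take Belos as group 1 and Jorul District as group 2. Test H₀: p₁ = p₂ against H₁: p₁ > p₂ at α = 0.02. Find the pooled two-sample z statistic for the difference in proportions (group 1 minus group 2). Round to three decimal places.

p̂₁ = 227/451 = 0.50333, p̂₂ = 343/716 = 0.47905.
Pooled p̂ = (227+343)/(451+716) = 570/1167 = 0.48843.
SE = √(p̂(1−p̂)(1/n₁+1/n₂)) = √(0.48843·0.51157·0.00361394) = √(0.000903002) = 0.03005.
z = (0.50333 − 0.47905)/0.03005 = 0.02428/0.03005 = 0.808.
p-value = P(Z > 0.808) ≈ 0.2096, so at α = 0.02 we fail to reject H₀.

z = 0.808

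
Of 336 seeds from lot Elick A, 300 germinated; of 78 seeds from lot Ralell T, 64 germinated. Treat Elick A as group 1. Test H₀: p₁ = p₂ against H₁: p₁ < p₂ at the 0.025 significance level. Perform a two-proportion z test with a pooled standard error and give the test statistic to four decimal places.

z = 1.7664

p̂₁ = 300/336 ≈ 0.892857, p̂₂ = 64/78 ≈ 0.820513.
Pooled p̂ = (300+64)/(336+78) = 364/414 = 0.879227.
SE = √(p̂(1−p̂)(1/n₁+1/n₂)) = √(0.879227·0.120773·0.0157967) = √(0.0016774) = 0.040956.
z = (0.892857 − 0.820513)/0.040956 = 0.072344/0.040956 = 1.7664.
p-value = P(Z < 1.766) ≈ 0.9613, so at α = 0.025 we fail to reject H₀.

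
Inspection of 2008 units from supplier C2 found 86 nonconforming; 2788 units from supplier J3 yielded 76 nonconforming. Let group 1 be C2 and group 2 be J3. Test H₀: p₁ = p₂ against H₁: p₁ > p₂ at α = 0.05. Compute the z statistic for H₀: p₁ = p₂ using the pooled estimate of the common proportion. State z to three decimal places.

p̂₁ = 86/2008 = 0.042829, p̂₂ = 76/2788 = 0.027260.
Pooled p̂ = (86+76)/(2008+2788) = 162/4796 = 0.033778.
SE = √(0.0326372 × 0.000856688) = 0.005288.
z = (0.042829 − 0.027260)/0.005288 = 0.015569/0.005288 = 2.944.
p-value = P(Z > 2.944) ≈ 0.0016; since p < α = 0.05, reject H₀.

z = 2.944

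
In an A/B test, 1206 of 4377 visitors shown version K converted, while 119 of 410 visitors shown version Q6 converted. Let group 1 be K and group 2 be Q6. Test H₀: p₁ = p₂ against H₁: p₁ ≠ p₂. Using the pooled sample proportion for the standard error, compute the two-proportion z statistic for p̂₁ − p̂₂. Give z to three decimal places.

p̂₁ = 1206/4377 = 0.27553, p̂₂ = 119/410 = 0.29024.
Pooled p̂ = (1206+119)/(4377+410) = 1325/4787 = 0.27679.
SE = √(0.200178 × 0.00266749) = 0.02311.
z = (0.27553 − 0.29024)/0.02311 = -0.01471/0.02311 = -0.637.
Two-sided p-value ≈ 2·Φ(−0.637) = 0.5243.

z = -0.637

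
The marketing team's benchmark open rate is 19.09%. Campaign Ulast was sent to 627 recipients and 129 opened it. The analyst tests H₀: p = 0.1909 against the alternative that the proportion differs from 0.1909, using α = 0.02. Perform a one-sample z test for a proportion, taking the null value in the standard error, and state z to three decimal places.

z = 0.946

p̂ = 129/627 = 0.205742.
Standard error under H₀: √(0.1909×0.8091/627) = 0.015695.
z = (0.205742 − 0.1909)/0.015695 = 0.014842/0.015695 = 0.946.
p-value = 2·P(Z > 0.946) ≈ 0.3443, so at α = 0.02 we fail to reject H₀.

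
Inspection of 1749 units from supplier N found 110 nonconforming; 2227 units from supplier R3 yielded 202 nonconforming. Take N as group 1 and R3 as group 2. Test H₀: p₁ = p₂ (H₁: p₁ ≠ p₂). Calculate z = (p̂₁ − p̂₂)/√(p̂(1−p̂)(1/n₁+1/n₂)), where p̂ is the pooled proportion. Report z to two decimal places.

p̂₁ = 110/1749 = 0.06289, p̂₂ = 202/2227 = 0.09070.
Pooled p̂ = (110+202)/(1749+2227) = 312/3976 = 0.07847.
SE = √(p̂(1−p̂)(1/n₁+1/n₂)) = √(0.07847·0.92153·0.00102079) = √(7.38165e-05) = 0.00859.
z = (0.06289 − 0.09070)/0.00859 = -0.02781/0.00859 = -3.24.
Two-sided p-value ≈ 2·Φ(−3.237) = 0.0012.

z = -3.24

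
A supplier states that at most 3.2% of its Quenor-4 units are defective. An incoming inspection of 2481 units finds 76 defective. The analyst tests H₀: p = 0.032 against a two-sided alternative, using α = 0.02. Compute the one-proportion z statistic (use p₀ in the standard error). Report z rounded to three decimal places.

p̂ = 76/2481 = 0.030633.
SE = √(p₀(1−p₀)/n) = √(0.030976/2481) = 0.003533.
z = (0.030633 − 0.032)/0.003533 = -0.001367/0.003533 = -0.387.
Two-sided p-value ≈ 2·Φ(−0.387) = 0.6988. With α = 0.02, fail to reject H₀.

z = -0.387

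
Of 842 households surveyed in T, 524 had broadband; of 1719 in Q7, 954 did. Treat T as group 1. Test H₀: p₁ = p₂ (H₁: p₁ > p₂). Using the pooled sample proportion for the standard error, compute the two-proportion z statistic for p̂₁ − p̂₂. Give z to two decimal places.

z = 3.24

p̂₁ = 524/842 ≈ 0.6223, p̂₂ = 954/1719 ≈ 0.5550.
Pooled p̂ = (524+954)/(842+1719) = 1478/2561 = 0.5771.
SE = √(0.244053 × 0.00176938) = 0.0208.
z = (0.6223 − 0.5550)/0.0208 = 0.0673/0.0208 = 3.24.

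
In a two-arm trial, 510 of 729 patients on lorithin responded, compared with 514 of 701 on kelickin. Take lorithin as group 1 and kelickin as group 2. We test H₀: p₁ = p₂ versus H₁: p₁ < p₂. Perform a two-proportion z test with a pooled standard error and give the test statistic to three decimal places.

p̂₁ = 510/729 ≈ 0.69959, p̂₂ = 514/701 ≈ 0.73324.
Pooled p̂ = (510+514)/(729+701) = 1024/1430 = 0.71608.
SE = √(p̂(1−p̂)(1/n₁+1/n₂)) = √(0.71608·0.28392·0.00279828) = √(0.000568911) = 0.02385.
z = (0.69959 − 0.73324)/0.02385 = -0.03365/0.02385 = -1.411.

z = -1.411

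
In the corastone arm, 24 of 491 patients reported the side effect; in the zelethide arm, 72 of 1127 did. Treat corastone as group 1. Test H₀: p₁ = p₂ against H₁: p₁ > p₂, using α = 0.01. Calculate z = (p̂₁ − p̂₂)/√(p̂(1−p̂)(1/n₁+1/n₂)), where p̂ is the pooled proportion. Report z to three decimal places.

p̂₁ = 24/491 = 0.04888, p̂₂ = 72/1127 = 0.06389.
Pooled p̂ = (24+72)/(491+1127) = 96/1618 = 0.05933.
SE = √(p̂(1−p̂)(1/n₁+1/n₂)) = √(0.05933·0.94067·0.00292397) = √(0.000163193) = 0.01277.
z = (0.04888 − 0.06389)/0.01277 = -0.01501/0.01277 = -1.175.
p-value = P(Z > -1.175) ≈ 0.8799; since p > α = 0.01, fail to reject H₀.

z = -1.175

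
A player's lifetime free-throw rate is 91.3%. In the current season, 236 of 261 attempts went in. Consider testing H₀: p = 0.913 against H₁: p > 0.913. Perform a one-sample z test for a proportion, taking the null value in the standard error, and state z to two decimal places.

p̂ = 236/261 = 0.90421.
SE = √(p₀(1−p₀)/n) = √(0.079431/261) = 0.01745.
z = (0.90421 − 0.913)/0.01745 = -0.00879/0.01745 = -0.50.
p-value = P(Z > -0.504) ≈ 0.6927.

z = -0.50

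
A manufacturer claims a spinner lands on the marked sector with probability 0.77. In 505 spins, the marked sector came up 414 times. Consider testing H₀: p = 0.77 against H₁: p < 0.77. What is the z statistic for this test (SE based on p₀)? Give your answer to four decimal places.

z = 2.6594

p̂ = 414/505 = 0.819802.
Under H₀, SE = √(0.77·0.23/505) = √(0.000350693) = 0.018727.
z = (0.819802 − 0.77)/0.018727 = 0.049802/0.018727 = 2.6594.
p-value = P(Z < 2.659) ≈ 0.9961.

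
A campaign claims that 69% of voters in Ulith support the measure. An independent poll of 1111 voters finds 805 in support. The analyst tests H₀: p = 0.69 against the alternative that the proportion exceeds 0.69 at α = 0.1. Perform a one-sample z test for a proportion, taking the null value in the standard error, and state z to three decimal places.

p̂ = 805/1111 ≈ 0.724572.
Standard error under H₀: √(0.69×0.31/1111) = 0.013875.
z = (0.724572 − 0.69)/0.013875 = 0.034572/0.013875 = 2.492.
p-value = P(Z > 2.492) ≈ 0.0064; since p < α = 0.1, reject H₀.

z = 2.492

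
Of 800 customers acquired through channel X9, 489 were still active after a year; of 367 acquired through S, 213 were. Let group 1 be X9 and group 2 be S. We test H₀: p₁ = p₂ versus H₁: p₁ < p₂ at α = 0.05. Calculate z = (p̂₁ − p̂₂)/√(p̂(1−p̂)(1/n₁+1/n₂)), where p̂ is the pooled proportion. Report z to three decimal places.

z = 1.000

p̂₁ = 489/800 = 0.61125, p̂₂ = 213/367 = 0.58038.
Pooled p̂ = (489+213)/(800+367) = 702/1167 = 0.60154.
SE = √(p̂(1−p̂)(1/n₁+1/n₂)) = √(0.60154·0.39846·0.0039748) = √(0.000952715) = 0.03087.
z = (0.61125 − 0.58038)/0.03087 = 0.03087/0.03087 = 1.000.
p-value = P(Z < 1.000) ≈ 0.8414. With α = 0.05, fail to reject H₀.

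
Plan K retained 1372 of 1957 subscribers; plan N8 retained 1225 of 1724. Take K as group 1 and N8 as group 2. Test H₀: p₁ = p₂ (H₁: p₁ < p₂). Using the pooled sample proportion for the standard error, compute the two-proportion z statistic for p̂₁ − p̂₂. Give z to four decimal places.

p̂₁ = 1372/1957 = 0.701073, p̂₂ = 1225/1724 = 0.710557.
Pooled p̂ = (1372+1225)/(1957+1724) = 2597/3681 = 0.705515.
SE = √(0.207764 × 0.00109103) = 0.015056.
z = (0.701073 − 0.710557)/0.015056 = -0.009484/0.015056 = -0.6299.
p-value = P(Z < -0.630) ≈ 0.2644.

z = -0.6299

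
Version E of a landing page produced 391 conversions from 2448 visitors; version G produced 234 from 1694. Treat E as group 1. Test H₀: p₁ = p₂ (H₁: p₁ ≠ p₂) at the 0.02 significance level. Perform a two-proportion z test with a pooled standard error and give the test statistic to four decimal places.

p̂₁ = 391/2448 ≈ 0.1597222, p̂₂ = 234/1694 ≈ 0.1381346.
Pooled p̂ = (391+234)/(2448+1694) = 625/4142 = 0.1508933.
SE = √(p̂(1−p̂)(1/n₁+1/n₂)) = √(0.1508933·0.8491067·0.000998816) = √(0.000127973) = 0.0113125.
z = (0.1597222 − 0.1381346)/0.0113125 = 0.0215876/0.0113125 = 1.9083.
p-value = 2·P(Z > 1.908) ≈ 0.0564; since p > α = 0.02, fail to reject H₀.

z = 1.9083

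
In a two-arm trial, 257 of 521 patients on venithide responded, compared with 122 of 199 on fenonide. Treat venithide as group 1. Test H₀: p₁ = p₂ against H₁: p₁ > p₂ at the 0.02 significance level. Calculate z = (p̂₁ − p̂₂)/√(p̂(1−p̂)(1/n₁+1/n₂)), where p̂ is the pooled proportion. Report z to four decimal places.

p̂₁ = 257/521 ≈ 0.493282, p̂₂ = 122/199 ≈ 0.613065.
Pooled p̂ = (257+122)/(521+199) = 379/720 = 0.526389.
SE = √(0.249304 × 0.00694451) = 0.041609.
z = (0.493282 − 0.613065)/0.041609 = -0.119783/0.041609 = -2.8788.
p-value = P(Z > -2.879) ≈ 0.9980. With α = 0.02, fail to reject H₀.

z = -2.8788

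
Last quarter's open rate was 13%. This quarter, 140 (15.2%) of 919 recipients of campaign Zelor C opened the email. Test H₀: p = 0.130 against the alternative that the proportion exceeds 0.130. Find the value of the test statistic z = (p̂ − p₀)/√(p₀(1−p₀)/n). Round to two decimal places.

p̂ = 140/919 ≈ 0.1523.
SE = √(p₀(1−p₀)/n) = √(0.1131/919) = 0.0111.
z = (0.1523 − 0.13)/0.0111 = 0.0223/0.0111 = 2.01.
p-value = P(Z > 2.014) ≈ 0.0220.

z = 2.01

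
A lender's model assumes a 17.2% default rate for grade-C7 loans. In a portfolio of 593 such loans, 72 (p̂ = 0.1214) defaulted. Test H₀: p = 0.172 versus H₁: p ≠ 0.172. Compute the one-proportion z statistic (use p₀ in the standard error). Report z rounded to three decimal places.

z = -3.264

p̂ = 72/593 = 0.121417.
Under H₀, SE = √(0.172·0.828/593) = √(0.000240162) = 0.015497.
z = (0.121417 − 0.172)/0.015497 = -0.050583/0.015497 = -3.264.
Two-sided p-value ≈ 2·Φ(−3.264) = 0.0011.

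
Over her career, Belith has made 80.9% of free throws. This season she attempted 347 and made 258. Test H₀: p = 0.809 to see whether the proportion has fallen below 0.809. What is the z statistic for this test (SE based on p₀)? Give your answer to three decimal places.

z = -3.103

p̂ = 258/347 ≈ 0.74352.
Standard error under H₀: √(0.809×0.191/347) = 0.02110.
z = (0.74352 − 0.809)/0.02110 = -0.06548/0.02110 = -3.103.
p-value = P(Z < -3.103) ≈ 0.0010.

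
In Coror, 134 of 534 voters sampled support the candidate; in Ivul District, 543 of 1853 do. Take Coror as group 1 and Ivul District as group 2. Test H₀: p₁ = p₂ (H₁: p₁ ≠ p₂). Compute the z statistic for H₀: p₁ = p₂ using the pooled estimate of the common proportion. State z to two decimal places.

z = -1.90

p̂₁ = 134/534 ≈ 0.2509, p̂₂ = 543/1853 ≈ 0.2930.
Pooled p̂ = (134+543)/(534+1853) = 677/2387 = 0.2836.
SE = √(0.20318 × 0.00241232) = 0.0221.
z = (0.2509 − 0.2930)/0.0221 = -0.0421/0.0221 = -1.90.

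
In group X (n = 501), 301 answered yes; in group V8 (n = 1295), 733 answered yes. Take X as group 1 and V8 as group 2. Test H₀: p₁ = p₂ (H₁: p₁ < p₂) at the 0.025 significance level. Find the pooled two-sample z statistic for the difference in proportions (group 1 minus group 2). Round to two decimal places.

z = 1.34

p̂₁ = 301/501 = 0.6008, p̂₂ = 733/1295 = 0.5660.
Pooled p̂ = (301+733)/(501+1295) = 1034/1796 = 0.5757.
SE = √(p̂(1−p̂)(1/n₁+1/n₂)) = √(0.5757·0.4243·0.00276821) = √(0.000676179) = 0.0260.
z = (0.6008 − 0.5660)/0.0260 = 0.0348/0.0260 = 1.34.
p-value = P(Z < 1.337) ≈ 0.9094; since p > α = 0.025, fail to reject H₀.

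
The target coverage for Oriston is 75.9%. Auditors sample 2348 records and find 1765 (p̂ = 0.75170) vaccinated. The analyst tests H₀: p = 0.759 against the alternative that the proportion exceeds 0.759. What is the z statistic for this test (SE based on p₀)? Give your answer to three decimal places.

z = -0.827

p̂ = 1765/2348 = 0.75170.
Standard error under H₀: √(0.759×0.241/2348) = 0.00883.
z = (0.75170 − 0.759)/0.00883 = -0.00730/0.00883 = -0.827.
p-value = P(Z > -0.827) ≈ 0.7958.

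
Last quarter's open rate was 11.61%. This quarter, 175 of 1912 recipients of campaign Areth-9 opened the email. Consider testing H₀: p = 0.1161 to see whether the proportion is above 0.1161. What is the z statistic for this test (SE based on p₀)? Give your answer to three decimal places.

z = -3.354

p̂ = 175/1912 = 0.091527.
Under H₀, SE = √(0.1161·0.8839/1912) = √(5.3672e-05) = 0.007326.
z = (0.091527 − 0.1161)/0.007326 = -0.024573/0.007326 = -3.354.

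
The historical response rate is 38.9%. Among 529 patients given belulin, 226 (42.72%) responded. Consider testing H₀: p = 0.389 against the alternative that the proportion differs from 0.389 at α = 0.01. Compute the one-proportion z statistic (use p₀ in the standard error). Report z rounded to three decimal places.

p̂ = 226/529 ≈ 0.42722.
Under H₀, SE = √(0.389·0.611/529) = √(0.000449299) = 0.02120.
z = (0.42722 − 0.389)/0.02120 = 0.03822/0.02120 = 1.803.
Two-sided p-value ≈ 2·Φ(−1.803) = 0.0714, so at α = 0.01 we fail to reject H₀.

z = 1.803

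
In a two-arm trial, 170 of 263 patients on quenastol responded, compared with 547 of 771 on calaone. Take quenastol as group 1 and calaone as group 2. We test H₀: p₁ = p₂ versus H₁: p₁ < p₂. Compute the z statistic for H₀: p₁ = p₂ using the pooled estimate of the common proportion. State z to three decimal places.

p̂₁ = 170/263 ≈ 0.64639, p̂₂ = 547/771 ≈ 0.70947.
Pooled p̂ = (170+547)/(263+771) = 717/1034 = 0.69342.
SE = √(0.212587 × 0.0050993) = 0.03292.
z = (0.64639 − 0.70947)/0.03292 = -0.06308/0.03292 = -1.916.

z = -1.916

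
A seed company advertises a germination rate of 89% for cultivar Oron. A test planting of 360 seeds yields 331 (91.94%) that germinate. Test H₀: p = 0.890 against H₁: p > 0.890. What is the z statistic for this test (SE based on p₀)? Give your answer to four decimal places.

z = 1.7855

p̂ = 331/360 = 0.919444.
SE = √(p₀(1−p₀)/n) = √(0.0979/360) = 0.016491.
z = (0.919444 − 0.89)/0.016491 = 0.029444/0.016491 = 1.7855.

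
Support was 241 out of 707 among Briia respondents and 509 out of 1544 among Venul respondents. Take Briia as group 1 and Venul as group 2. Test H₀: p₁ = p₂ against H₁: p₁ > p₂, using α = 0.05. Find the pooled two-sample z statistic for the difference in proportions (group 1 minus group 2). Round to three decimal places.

z = 0.524

p̂₁ = 241/707 = 0.34088, p̂₂ = 509/1544 = 0.32966.
Pooled p̂ = (241+509)/(707+1544) = 750/2251 = 0.33319.
SE = √(0.222173 × 0.0020621) = 0.02140.
z = (0.34088 − 0.32966)/0.02140 = 0.01122/0.02140 = 0.524.
p-value = P(Z > 0.524) ≈ 0.3002, so at α = 0.05 we fail to reject H₀.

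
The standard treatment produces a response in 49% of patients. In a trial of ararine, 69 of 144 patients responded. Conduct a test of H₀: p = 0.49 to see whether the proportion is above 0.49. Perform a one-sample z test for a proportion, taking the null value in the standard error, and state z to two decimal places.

z = -0.26

p̂ = 69/144 ≈ 0.4792.
SE = √(p₀(1−p₀)/n) = √(0.2499/144) = 0.0417.
z = (0.4792 − 0.49)/0.0417 = -0.0108/0.0417 = -0.26.
p-value = P(Z > -0.260) ≈ 0.6026.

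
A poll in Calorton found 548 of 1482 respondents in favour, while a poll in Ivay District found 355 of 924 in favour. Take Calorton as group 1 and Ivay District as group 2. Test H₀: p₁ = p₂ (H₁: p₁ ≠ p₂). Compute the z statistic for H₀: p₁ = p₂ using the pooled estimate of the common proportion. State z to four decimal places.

p̂₁ = 548/1482 ≈ 0.369771, p̂₂ = 355/924 ≈ 0.384199.
Pooled p̂ = (548+355)/(1482+924) = 903/2406 = 0.375312.
SE = √(p̂(1−p̂)(1/n₁+1/n₂)) = √(0.375312·0.624688·0.00175701) = √(0.000411937) = 0.020296.
z = (0.369771 − 0.384199)/0.020296 = -0.014428/0.020296 = -0.7109.
p-value = 2·P(Z > 0.711) ≈ 0.4771.

z = -0.7109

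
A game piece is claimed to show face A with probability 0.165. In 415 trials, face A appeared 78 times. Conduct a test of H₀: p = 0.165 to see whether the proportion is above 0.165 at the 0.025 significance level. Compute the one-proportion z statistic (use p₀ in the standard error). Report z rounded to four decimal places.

z = 1.2597

p̂ = 78/415 ≈ 0.1879518.
SE = √(p₀(1−p₀)/n) = √(0.13778/415) = 0.0182205.
z = (0.1879518 − 0.165)/0.0182205 = 0.0229518/0.0182205 = 1.2597.
p-value = P(Z > 1.260) ≈ 0.1039, so at α = 0.025 we fail to reject H₀.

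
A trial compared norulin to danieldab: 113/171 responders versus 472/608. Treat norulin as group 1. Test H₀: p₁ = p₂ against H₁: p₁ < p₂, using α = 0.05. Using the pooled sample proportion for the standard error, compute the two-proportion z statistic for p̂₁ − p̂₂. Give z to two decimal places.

p̂₁ = 113/171 ≈ 0.6608, p̂₂ = 472/608 ≈ 0.7763.
Pooled p̂ = (113+472)/(171+608) = 585/779 = 0.7510.
SE = √(p̂(1−p̂)(1/n₁+1/n₂)) = √(0.7510·0.2490·0.00749269) = √(0.00140127) = 0.0374.
z = (0.6608 − 0.7763)/0.0374 = -0.1155/0.0374 = -3.09.
p-value = P(Z < -3.085) ≈ 0.0010. With α = 0.05, reject H₀.

z = -3.09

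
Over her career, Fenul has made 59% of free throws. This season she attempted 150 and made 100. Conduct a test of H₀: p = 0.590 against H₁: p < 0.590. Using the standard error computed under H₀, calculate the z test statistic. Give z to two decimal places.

z = 1.91

p̂ = 100/150 ≈ 0.6667.
Under H₀, SE = √(0.59·0.41/150) = √(0.00161267) = 0.0402.
z = (0.6667 − 0.59)/0.0402 = 0.0767/0.0402 = 1.91.
p-value = P(Z < 1.909) ≈ 0.9719.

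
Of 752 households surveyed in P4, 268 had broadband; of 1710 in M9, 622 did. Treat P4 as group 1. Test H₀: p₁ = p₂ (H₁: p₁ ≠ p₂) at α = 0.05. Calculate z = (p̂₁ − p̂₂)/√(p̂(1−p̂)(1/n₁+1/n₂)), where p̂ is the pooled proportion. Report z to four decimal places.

p̂₁ = 268/752 ≈ 0.356383, p̂₂ = 622/1710 ≈ 0.363743.
Pooled p̂ = (268+622)/(752+1710) = 890/2462 = 0.361495.
SE = √(p̂(1−p̂)(1/n₁+1/n₂)) = √(0.361495·0.638505·0.00191458) = √(0.000441917) = 0.021022.
z = (0.356383 − 0.363743)/0.021022 = -0.007360/0.021022 = -0.3501.
p-value = 2·P(Z > 0.350) ≈ 0.7263, so at α = 0.05 we fail to reject H₀.

z = -0.3501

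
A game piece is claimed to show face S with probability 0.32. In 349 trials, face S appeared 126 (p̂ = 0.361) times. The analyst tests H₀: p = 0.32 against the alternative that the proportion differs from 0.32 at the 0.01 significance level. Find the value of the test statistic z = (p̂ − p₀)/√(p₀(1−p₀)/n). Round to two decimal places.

z = 1.64

p̂ = 126/349 = 0.3610.
SE = √(p₀(1−p₀)/n) = √(0.2176/349) = 0.0250.
z = (0.3610 − 0.32)/0.0250 = 0.0410/0.0250 = 1.64.
p-value = 2·P(Z > 1.643) ≈ 0.1003, so at α = 0.01 we fail to reject H₀.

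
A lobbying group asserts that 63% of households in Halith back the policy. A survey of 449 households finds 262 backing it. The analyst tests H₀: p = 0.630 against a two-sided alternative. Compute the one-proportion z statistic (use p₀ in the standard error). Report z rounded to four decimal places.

p̂ = 262/449 ≈ 0.583519.
Under H₀, SE = √(0.63·0.37/449) = √(0.000519154) = 0.022785.
z = (0.583519 − 0.63)/0.022785 = -0.046481/0.022785 = -2.0400.
Two-sided p-value ≈ 2·Φ(−2.040) = 0.0414.

z = -2.0400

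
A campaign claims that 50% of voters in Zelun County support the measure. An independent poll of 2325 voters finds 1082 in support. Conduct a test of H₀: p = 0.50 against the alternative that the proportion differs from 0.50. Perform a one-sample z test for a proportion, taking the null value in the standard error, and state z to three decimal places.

z = -3.339

p̂ = 1082/2325 = 0.465376.
Standard error under H₀: √(0.5×0.5/2325) = 0.010370.
z = (0.465376 − 0.5)/0.010370 = -0.034624/0.010370 = -3.339.
Two-sided p-value ≈ 2·Φ(−3.339) = 0.0008.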